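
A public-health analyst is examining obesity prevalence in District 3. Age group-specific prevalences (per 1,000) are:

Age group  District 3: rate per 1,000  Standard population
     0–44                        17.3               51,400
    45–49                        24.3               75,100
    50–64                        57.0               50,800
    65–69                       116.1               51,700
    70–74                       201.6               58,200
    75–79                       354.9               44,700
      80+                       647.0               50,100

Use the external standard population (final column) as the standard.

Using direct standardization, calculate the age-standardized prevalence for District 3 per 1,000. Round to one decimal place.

Standard total = 382,000; weights = 0.1346, 0.1966, 0.1330, 0.1353, 0.1524, 0.1170, 0.1312.
Standardized rate: 0.1346×17.3 + 0.1966×24.3 + 0.1330×57.0 + 0.1353×116.1 + 0.1524×201.6 + 0.1170×354.9 + 0.1312×647.0 = 187.4973 per 1,000.

187.5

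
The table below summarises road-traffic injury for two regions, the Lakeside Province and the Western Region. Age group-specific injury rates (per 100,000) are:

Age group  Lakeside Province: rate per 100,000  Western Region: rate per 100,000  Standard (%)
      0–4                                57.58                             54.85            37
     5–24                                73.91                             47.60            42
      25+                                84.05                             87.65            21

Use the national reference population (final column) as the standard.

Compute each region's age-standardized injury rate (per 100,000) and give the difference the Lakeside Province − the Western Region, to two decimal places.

11.30

Standard weights: 0.37, 0.42, 0.21.
The Lakeside Province: 0.3700×57.58 + 0.4200×73.91 + 0.2100×84.05 = 69.9973 per 100,000.
The Western Region: 0.3700×54.85 + 0.4200×47.60 + 0.2100×87.65 = 58.6930 per 100,000.
Difference = 69.9973 − 58.6930 = 11.3043.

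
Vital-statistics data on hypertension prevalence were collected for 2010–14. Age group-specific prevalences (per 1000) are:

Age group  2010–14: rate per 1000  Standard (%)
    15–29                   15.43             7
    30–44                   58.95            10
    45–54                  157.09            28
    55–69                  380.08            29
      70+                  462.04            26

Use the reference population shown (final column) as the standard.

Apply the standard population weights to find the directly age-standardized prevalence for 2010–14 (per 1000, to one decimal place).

281.3

Standard weights: 0.07, 0.10, 0.28, 0.29, 0.26.
Standardized rate: 0.0700×15.43 + 0.1000×58.95 + 0.2800×157.09 + 0.2900×380.08 + 0.2600×462.04 = 281.3139 per 1000.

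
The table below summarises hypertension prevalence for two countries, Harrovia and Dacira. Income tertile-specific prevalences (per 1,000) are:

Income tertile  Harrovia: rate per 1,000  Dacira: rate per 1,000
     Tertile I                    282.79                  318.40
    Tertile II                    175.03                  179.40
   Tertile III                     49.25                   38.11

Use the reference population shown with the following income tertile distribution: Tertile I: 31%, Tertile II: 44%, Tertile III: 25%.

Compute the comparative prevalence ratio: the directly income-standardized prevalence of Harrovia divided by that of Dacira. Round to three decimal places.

0.946

Standard weights: 0.31, 0.44, 0.25.
Harrovia: 0.3100×282.79 + 0.4400×175.03 + 0.2500×49.25 = 176.9906 per 1,000.
Dacira: 0.3100×318.40 + 0.4400×179.40 + 0.2500×38.11 = 187.1675 per 1,000.
Ratio = 176.9906 ÷ 187.1675 = 0.94563.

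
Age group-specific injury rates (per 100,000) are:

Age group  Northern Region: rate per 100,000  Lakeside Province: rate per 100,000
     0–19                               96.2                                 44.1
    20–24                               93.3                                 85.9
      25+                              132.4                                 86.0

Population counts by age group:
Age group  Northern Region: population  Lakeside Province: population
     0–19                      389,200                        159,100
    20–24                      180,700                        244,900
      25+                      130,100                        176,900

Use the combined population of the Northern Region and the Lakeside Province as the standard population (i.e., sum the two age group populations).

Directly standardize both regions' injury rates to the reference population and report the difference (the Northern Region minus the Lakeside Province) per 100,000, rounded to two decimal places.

Combined standard total = 1,280,900; weights = 0.4281, 0.3323, 0.2397.
The Northern Region: 0.4281×96.2 + 0.3323×93.3 + 0.2397×132.4 = 103.9127 per 100,000.
The Lakeside Province: 0.4281×44.1 + 0.3323×85.9 + 0.2397×86.0 = 68.0311 per 100,000.
Difference = 103.9127 − 68.0311 = 35.8815.

35.88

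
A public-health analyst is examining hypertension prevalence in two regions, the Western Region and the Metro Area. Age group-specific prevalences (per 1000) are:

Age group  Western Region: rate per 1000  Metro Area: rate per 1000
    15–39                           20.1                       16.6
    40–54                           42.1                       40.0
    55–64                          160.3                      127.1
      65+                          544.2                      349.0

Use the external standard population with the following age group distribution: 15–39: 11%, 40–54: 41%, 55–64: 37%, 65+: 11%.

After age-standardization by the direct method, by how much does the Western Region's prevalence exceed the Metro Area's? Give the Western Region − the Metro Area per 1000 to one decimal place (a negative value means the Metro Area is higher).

35.0

Standard weights: 0.11, 0.41, 0.37, 0.11.
The Western Region: 0.1100×20.1 + 0.4100×42.1 + 0.3700×160.3 + 0.1100×544.2 = 138.6450 per 1000.
The Metro Area: 0.1100×16.6 + 0.4100×40.0 + 0.3700×127.1 + 0.1100×349.0 = 103.6430 per 1000.
Difference = 138.6450 − 103.6430 = 35.0020.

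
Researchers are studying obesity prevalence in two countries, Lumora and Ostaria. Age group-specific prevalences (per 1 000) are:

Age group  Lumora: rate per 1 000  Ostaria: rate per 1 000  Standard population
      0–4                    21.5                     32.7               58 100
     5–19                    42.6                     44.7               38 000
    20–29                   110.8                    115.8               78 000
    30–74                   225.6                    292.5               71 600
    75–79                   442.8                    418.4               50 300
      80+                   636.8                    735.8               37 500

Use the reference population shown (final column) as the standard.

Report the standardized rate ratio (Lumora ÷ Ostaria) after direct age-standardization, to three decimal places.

0.898

Standard total = 333 500; weights = 0.1742, 0.1139, 0.2339, 0.2147, 0.1508, 0.1124.
Lumora: 0.1742×21.5 + 0.1139×42.6 + 0.2339×110.8 + 0.2147×225.6 + 0.1508×442.8 + 0.1124×636.8 = 221.3378 per 1 000.
Ostaria: 0.1742×32.7 + 0.1139×44.7 + 0.2339×115.8 + 0.2147×292.5 + 0.1508×418.4 + 0.1124×735.8 = 246.5124 per 1 000.
Ratio = 221.3378 ÷ 246.5124 = 0.89788.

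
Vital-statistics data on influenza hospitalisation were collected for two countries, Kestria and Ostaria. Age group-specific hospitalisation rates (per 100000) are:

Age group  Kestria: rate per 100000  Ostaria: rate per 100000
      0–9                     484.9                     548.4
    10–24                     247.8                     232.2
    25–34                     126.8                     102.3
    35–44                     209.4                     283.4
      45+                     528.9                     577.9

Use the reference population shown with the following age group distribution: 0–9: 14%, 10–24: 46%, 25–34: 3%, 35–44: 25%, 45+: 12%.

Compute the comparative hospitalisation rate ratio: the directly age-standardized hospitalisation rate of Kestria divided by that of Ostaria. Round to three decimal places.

0.922

Standard weights: 0.14, 0.46, 0.03, 0.25, 0.12.
Kestria: 0.1400×484.9 + 0.4600×247.8 + 0.0300×126.8 + 0.2500×209.4 + 0.1200×528.9 = 301.4960 per 100000.
Ostaria: 0.1400×548.4 + 0.4600×232.2 + 0.0300×102.3 + 0.2500×283.4 + 0.1200×577.9 = 326.8550 per 100000.
Ratio = 301.4960 ÷ 326.8550 = 0.92242.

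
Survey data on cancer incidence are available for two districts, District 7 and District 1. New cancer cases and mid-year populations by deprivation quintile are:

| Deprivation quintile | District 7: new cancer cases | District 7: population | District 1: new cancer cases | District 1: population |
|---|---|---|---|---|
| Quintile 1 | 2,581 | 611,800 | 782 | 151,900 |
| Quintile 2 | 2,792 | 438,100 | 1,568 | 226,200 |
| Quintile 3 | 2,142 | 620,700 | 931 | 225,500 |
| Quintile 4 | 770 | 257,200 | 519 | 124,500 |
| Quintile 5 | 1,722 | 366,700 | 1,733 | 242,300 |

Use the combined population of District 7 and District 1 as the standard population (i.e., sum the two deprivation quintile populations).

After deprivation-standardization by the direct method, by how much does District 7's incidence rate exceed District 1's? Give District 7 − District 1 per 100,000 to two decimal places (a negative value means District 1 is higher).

-110.23

Deprivation-specific rates per 100,000 for District 7: 421.87, 637.30, 345.09, 299.38, 469.59.
For District 1: 514.81, 693.19, 412.86, 416.87, 715.23.
Combined standard total = 3,264,900; weights = 0.2339, 0.2035, 0.2592, 0.1169, 0.1865.
District 7: 0.2339×421.87 + 0.2035×637.30 + 0.2592×345.09 + 0.1169×299.38 + 0.1865×469.59 = 440.3849 per 100,000.
District 1: 0.2339×514.81 + 0.2035×693.19 + 0.2592×412.86 + 0.1169×416.87 + 0.1865×715.23 = 550.6156 per 100,000.
Difference = 440.3849 − 550.6156 = -110.2307.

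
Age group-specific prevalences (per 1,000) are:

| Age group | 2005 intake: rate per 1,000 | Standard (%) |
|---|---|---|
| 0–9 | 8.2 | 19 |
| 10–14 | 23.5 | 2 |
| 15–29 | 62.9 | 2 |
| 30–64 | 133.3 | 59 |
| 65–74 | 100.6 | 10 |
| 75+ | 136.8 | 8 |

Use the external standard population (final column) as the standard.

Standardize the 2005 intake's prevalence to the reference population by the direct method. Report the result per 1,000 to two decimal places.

Standard weights: 0.19, 0.02, 0.02, 0.59, 0.10, 0.08.
Standardized rate: 0.1900×8.2 + 0.0200×23.5 + 0.0200×62.9 + 0.5900×133.3 + 0.1000×100.6 + 0.0800×136.8 = 102.9370 per 1,000.

102.94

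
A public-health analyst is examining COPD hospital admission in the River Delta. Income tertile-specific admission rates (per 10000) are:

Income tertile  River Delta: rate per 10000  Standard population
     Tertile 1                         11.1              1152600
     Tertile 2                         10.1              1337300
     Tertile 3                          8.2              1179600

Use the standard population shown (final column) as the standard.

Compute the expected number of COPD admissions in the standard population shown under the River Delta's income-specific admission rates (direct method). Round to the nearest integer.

Expected COPD admissions = Σ (standard pop × income-specific rate ÷ 10000)
= 1152600×11.1/10000 + 1337300×10.1/10000 + 1179600×8.2/10000
= 1279.39 + 1350.67 + 967.27 = 3597.33.

3597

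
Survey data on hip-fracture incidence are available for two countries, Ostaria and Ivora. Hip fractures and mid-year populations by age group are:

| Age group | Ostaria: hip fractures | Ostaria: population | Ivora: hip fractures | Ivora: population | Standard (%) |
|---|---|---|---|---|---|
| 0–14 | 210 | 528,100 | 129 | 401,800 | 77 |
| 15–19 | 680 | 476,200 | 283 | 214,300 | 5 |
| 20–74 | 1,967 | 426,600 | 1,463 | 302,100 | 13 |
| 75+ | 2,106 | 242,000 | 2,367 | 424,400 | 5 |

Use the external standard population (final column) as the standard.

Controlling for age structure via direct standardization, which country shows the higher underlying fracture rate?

Ostaria

Age-specific rates per 100,000 for Ostaria: 39.77, 142.80, 461.09, 870.25.
For Ivora: 32.11, 132.06, 484.28, 557.73.
Standard weights: 0.77, 0.05, 0.13, 0.05.
Ostaria: 0.7700×39.77 + 0.0500×142.80 + 0.1300×461.09 + 0.0500×870.25 = 141.2129 per 100,000.
Ivora: 0.7700×32.11 + 0.0500×132.06 + 0.1300×484.28 + 0.0500×557.73 = 122.1666 per 100,000.
The crude rates (296.67 vs 315.95) would put Ivora higher, but that reflects its age composition; once standardized to a common age structure, Ostaria has the higher underlying rate.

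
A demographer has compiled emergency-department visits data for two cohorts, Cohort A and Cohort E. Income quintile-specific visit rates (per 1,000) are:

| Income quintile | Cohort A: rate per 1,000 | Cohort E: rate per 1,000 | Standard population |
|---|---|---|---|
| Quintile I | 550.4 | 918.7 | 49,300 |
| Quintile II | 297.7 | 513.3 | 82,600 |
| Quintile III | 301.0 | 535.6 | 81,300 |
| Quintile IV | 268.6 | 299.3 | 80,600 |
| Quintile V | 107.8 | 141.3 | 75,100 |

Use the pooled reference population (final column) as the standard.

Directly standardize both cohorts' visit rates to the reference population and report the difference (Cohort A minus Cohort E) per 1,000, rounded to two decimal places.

-162.72

Standard total = 368,900; weights = 0.1336, 0.2239, 0.2204, 0.2185, 0.2036.
Cohort A: 0.1336×550.4 + 0.2239×297.7 + 0.2204×301.0 + 0.2185×268.6 + 0.2036×107.8 = 287.1808 per 1,000.
Cohort E: 0.1336×918.7 + 0.2239×513.3 + 0.2204×535.6 + 0.2185×299.3 + 0.2036×141.3 = 449.9051 per 1,000.
Difference = 287.1808 − 449.9051 = -162.7243.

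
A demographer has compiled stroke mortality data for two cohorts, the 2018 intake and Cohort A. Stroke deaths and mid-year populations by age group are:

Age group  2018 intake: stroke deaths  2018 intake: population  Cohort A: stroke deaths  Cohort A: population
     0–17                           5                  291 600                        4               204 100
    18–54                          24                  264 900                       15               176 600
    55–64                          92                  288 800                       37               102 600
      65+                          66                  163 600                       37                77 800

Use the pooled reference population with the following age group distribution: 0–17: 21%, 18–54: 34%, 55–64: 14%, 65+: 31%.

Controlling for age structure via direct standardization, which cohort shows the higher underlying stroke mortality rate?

Cohort A

Age-specific rates per 100 000 for the 2018 intake: 1.71, 9.06, 31.86, 40.34.
For Cohort A: 1.96, 8.49, 36.06, 47.56.
Standard weights: 0.21, 0.34, 0.14, 0.31.
The 2018 intake: 0.2100×1.71 + 0.3400×9.06 + 0.1400×31.86 + 0.3100×40.34 = 20.4064 per 100 000.
Cohort A: 0.2100×1.96 + 0.3400×8.49 + 0.1400×36.06 + 0.3100×47.56 = 23.0911 per 100 000.
The crude rates (18.54 vs 16.57) would put the 2018 intake higher, but that reflects its age composition; once standardized to a common age structure, Cohort A has the higher underlying rate.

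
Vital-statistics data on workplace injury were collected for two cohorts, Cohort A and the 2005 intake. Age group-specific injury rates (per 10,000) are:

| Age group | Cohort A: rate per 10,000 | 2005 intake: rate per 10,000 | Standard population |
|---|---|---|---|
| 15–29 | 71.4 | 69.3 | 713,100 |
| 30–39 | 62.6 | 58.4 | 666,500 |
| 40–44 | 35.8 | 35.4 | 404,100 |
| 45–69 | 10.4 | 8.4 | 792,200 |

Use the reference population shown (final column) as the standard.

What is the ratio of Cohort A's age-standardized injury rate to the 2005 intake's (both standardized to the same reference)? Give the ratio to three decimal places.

Standard total = 2,575,900; weights = 0.2768, 0.2587, 0.1569, 0.3075.
Cohort A: 0.2768×71.4 + 0.2587×62.6 + 0.1569×35.8 + 0.3075×10.4 = 44.7781 per 10,000.
The 2005 intake: 0.2768×69.3 + 0.2587×58.4 + 0.1569×35.4 + 0.3075×8.4 = 42.4322 per 10,000.
Ratio = 44.7781 ÷ 42.4322 = 1.05529.

1.055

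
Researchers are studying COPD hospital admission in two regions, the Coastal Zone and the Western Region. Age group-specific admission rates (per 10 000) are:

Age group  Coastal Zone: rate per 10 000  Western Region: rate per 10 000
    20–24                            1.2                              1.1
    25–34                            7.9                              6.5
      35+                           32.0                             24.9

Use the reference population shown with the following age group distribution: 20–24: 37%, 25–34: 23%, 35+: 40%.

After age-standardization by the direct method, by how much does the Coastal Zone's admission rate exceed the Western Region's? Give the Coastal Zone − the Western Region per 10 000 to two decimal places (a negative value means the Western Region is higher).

3.20

Standard weights: 0.37, 0.23, 0.40.
The Coastal Zone: 0.3700×1.2 + 0.2300×7.9 + 0.4000×32.0 = 15.0610 per 10 000.
The Western Region: 0.3700×1.1 + 0.2300×6.5 + 0.4000×24.9 = 11.8620 per 10 000.
Difference = 15.0610 − 11.8620 = 3.1990.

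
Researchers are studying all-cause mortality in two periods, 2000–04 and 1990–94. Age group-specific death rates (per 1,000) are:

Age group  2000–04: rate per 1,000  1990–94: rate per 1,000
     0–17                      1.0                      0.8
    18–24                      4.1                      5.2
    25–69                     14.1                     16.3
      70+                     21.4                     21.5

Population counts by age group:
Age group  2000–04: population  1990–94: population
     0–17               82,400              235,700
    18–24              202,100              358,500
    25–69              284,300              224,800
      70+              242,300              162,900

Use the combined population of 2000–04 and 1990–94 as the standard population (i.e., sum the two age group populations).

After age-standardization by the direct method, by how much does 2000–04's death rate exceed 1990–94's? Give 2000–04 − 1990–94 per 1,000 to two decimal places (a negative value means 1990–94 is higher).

Combined standard total = 1,793,000; weights = 0.1774, 0.3127, 0.2839, 0.2260.
2000–04: 0.1774×1.0 + 0.3127×4.1 + 0.2839×14.1 + 0.2260×21.4 = 10.2990 per 1,000.
1990–94: 0.1774×0.8 + 0.3127×5.2 + 0.2839×16.3 + 0.2260×21.5 = 11.2547 per 1,000.
Difference = 10.2990 − 11.2547 = -0.9557.

-0.96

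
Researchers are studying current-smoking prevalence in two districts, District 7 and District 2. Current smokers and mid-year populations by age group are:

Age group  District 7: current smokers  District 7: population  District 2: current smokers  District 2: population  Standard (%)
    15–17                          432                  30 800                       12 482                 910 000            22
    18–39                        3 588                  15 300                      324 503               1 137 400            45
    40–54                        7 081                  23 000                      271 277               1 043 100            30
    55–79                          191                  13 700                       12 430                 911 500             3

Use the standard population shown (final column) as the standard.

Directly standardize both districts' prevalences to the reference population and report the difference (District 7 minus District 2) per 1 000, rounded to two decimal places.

-8.44

Age-specific rates per 1 000 for District 7: 14.026, 234.510, 307.870, 13.942.
For District 2: 13.716, 285.302, 260.068, 13.637.
Standard weights: 0.22, 0.45, 0.30, 0.03.
District 7: 0.2200×14.026 + 0.4500×234.510 + 0.3000×307.870 + 0.0300×13.942 = 201.3942 per 1 000.
District 2: 0.2200×13.716 + 0.4500×285.302 + 0.3000×260.068 + 0.0300×13.637 = 209.8333 per 1 000.
Difference = 201.3942 − 209.8333 = -8.4390.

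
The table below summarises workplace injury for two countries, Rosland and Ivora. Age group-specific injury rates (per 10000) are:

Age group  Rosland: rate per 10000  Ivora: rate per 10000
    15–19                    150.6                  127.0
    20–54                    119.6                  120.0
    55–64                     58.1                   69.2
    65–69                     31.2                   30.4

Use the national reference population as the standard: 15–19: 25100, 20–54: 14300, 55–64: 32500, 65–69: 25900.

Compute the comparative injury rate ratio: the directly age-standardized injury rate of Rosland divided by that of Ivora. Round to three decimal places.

1.031

Standard total = 97800; weights = 0.2566, 0.1462, 0.3323, 0.2648.
Rosland: 0.2566×150.6 + 0.1462×119.6 + 0.3323×58.1 + 0.2648×31.2 = 83.7083 per 10000.
Ivora: 0.2566×127.0 + 0.1462×120.0 + 0.3323×69.2 + 0.2648×30.4 = 81.1867 per 10000.
Ratio = 83.7083 ÷ 81.1867 = 1.03106.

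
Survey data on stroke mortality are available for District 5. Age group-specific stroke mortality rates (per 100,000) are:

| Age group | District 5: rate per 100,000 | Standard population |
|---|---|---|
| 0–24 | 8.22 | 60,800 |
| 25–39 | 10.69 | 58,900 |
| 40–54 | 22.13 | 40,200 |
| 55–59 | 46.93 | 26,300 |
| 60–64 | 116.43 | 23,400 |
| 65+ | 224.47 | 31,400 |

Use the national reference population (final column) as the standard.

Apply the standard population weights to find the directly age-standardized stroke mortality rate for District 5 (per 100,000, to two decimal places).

54.05

Standard total = 241,000; weights = 0.2523, 0.2444, 0.1668, 0.1091, 0.0971, 0.1303.
Standardized rate: 0.2523×8.22 + 0.2444×10.69 + 0.1668×22.13 + 0.1091×46.93 + 0.0971×116.43 + 0.1303×224.47 = 54.0503 per 100,000.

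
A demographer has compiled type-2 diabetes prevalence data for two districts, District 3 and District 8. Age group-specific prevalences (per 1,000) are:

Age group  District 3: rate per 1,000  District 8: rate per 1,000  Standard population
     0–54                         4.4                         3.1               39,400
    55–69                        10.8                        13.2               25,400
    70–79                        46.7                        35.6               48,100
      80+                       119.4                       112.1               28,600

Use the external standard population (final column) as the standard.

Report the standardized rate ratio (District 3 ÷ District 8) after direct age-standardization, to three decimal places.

1.136

Standard total = 141,500; weights = 0.2784, 0.1795, 0.3399, 0.2021.
District 3: 0.2784×4.4 + 0.1795×10.8 + 0.3399×46.7 + 0.2021×119.4 = 43.1717 per 1,000.
District 8: 0.2784×3.1 + 0.1795×13.2 + 0.3399×35.6 + 0.2021×112.1 = 37.9918 per 1,000.
Ratio = 43.1717 ÷ 37.9918 = 1.13634.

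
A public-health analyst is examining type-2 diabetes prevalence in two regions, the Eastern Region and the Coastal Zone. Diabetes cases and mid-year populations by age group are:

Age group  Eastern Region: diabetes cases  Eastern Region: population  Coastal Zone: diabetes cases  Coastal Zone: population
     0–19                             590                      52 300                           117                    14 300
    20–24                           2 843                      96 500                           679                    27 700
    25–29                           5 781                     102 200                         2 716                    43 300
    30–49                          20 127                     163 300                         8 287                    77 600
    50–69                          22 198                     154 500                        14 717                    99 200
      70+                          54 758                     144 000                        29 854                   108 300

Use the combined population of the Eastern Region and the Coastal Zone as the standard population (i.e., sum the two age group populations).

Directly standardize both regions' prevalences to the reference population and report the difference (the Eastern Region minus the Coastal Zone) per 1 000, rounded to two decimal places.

Age-specific rates per 1 000 for the Eastern Region: 11.281, 29.461, 56.566, 123.252, 143.676, 380.264.
For the Coastal Zone: 8.182, 24.513, 62.725, 106.791, 148.357, 275.660.
Combined standard total = 1 083 200; weights = 0.0615, 0.1147, 0.1343, 0.2224, 0.2342, 0.2329.
The Eastern Region: 0.0615×11.281 + 0.1147×29.461 + 0.1343×56.566 + 0.2224×123.252 + 0.2342×143.676 + 0.2329×380.264 = 161.3029 per 1 000.
The Coastal Zone: 0.0615×8.182 + 0.1147×24.513 + 0.1343×62.725 + 0.2224×106.791 + 0.2342×148.357 + 0.2329×275.660 = 134.4434 per 1 000.
Difference = 161.3029 − 134.4434 = 26.8595.

26.86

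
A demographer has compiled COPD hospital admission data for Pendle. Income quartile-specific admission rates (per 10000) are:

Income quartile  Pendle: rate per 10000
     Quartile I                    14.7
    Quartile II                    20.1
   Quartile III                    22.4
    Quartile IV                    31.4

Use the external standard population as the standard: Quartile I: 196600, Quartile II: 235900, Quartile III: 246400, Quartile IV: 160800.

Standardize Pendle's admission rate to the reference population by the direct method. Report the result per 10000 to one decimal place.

21.7

Standard total = 839700; weights = 0.2341, 0.2809, 0.2934, 0.1915.
Standardized rate: 0.2341×14.7 + 0.2809×20.1 + 0.2934×22.4 + 0.1915×31.4 = 21.6745 per 10000.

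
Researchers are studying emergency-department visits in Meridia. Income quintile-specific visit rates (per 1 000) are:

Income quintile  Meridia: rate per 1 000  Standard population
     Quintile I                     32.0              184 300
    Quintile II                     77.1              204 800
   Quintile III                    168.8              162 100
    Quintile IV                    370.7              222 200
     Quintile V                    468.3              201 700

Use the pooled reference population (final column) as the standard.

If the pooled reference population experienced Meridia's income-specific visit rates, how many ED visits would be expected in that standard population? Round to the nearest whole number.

225876

Expected ED visits = Σ (standard pop × income-specific rate ÷ 1 000)
= 184 300×32.0/1 000 + 204 800×77.1/1 000 + 162 100×168.8/1 000 + 222 200×370.7/1 000 + 201 700×468.3/1 000
= 5897.60 + 15790.08 + 27362.48 + 82369.54 + 94456.11 = 225875.81.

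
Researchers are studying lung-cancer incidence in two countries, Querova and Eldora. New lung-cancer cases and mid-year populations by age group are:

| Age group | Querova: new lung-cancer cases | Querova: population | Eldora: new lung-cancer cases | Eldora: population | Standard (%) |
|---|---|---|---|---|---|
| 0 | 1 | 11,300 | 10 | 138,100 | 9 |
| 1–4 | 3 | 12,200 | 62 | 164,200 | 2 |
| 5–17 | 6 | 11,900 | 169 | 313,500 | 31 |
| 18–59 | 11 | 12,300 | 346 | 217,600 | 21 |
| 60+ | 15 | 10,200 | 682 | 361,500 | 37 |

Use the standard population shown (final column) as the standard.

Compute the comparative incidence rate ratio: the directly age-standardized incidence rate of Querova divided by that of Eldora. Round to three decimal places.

0.743

Age-specific rates per 100,000 for Querova: 8.85, 24.59, 50.42, 89.43, 147.06.
For Eldora: 7.24, 37.76, 53.91, 159.01, 188.66.
Standard weights: 0.09, 0.02, 0.31, 0.21, 0.37.
Querova: 0.0900×8.85 + 0.0200×24.59 + 0.3100×50.42 + 0.2100×89.43 + 0.3700×147.06 = 90.1108 per 100,000.
Eldora: 0.0900×7.24 + 0.0200×37.76 + 0.3100×53.91 + 0.2100×159.01 + 0.3700×188.66 = 121.3133 per 100,000.
Ratio = 90.1108 ÷ 121.3133 = 0.74279.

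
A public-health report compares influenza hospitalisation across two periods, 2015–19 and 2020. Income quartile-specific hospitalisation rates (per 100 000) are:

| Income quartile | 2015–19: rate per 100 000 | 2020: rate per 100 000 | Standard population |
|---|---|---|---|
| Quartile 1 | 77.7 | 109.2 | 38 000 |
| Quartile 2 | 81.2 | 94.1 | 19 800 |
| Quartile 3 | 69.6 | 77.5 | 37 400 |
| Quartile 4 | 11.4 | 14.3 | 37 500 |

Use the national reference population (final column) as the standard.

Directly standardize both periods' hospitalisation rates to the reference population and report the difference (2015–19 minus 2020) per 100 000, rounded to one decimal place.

Standard total = 132 700; weights = 0.2864, 0.1492, 0.2818, 0.2826.
2015–19: 0.2864×77.7 + 0.1492×81.2 + 0.2818×69.6 + 0.2826×11.4 = 57.2035 per 100 000.
2020: 0.2864×109.2 + 0.1492×94.1 + 0.2818×77.5 + 0.2826×14.3 = 71.1946 per 100 000.
Difference = 57.2035 − 71.1946 = -13.9912.

-14.0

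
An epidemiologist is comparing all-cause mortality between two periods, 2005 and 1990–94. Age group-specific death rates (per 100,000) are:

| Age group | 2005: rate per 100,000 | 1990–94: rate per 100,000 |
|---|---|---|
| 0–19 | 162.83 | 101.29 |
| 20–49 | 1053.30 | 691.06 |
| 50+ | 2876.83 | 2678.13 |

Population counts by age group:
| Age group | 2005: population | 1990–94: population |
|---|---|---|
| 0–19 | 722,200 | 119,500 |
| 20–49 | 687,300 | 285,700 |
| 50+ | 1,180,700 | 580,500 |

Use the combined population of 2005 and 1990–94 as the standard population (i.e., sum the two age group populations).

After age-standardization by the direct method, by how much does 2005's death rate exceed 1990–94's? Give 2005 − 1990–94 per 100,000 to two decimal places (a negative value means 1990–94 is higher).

210.91

Combined standard total = 3,575,900; weights = 0.2354, 0.2721, 0.4925.
2005: 0.2354×162.83 + 0.2721×1053.30 + 0.4925×2876.83 = 1741.8239 per 100,000.
1990–94: 0.2354×101.29 + 0.2721×691.06 + 0.4925×2678.13 = 1530.9096 per 100,000.
Difference = 1741.8239 − 1530.9096 = 210.9142.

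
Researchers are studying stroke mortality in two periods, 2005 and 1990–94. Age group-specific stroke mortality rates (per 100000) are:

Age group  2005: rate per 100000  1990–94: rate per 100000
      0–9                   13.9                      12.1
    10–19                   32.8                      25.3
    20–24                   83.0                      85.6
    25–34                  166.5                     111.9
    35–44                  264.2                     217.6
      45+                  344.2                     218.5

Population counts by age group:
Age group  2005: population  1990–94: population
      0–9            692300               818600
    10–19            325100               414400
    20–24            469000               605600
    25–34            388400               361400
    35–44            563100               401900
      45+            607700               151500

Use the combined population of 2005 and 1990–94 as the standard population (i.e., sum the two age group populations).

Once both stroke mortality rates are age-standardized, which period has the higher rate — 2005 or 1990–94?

Combined standard total = 5799000; weights = 0.2605, 0.1275, 0.1853, 0.1293, 0.1664, 0.1309.
2005: 0.2605×13.9 + 0.1275×32.8 + 0.1853×83.0 + 0.1293×166.5 + 0.1664×264.2 + 0.1309×344.2 = 133.7403 per 100000.
1990–94: 0.2605×12.1 + 0.1275×25.3 + 0.1853×85.6 + 0.1293×111.9 + 0.1664×217.6 + 0.1309×218.5 = 101.5259 per 100000.

2005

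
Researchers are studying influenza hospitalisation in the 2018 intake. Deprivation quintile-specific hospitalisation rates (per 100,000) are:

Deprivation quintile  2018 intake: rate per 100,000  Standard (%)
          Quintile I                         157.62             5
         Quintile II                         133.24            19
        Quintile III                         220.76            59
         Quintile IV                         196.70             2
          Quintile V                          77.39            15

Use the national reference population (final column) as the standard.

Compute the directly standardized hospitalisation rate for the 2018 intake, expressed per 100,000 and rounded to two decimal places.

Standard weights: 0.05, 0.19, 0.59, 0.02, 0.15.
Standardized rate: 0.0500×157.62 + 0.1900×133.24 + 0.5900×220.76 + 0.0200×196.70 + 0.1500×77.39 = 178.9875 per 100,000.

178.99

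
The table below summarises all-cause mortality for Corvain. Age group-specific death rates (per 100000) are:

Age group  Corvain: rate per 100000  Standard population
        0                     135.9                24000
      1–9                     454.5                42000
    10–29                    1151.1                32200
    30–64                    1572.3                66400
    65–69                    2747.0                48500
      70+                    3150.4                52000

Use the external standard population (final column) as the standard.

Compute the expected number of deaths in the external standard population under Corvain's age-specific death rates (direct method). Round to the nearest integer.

4609

Expected deaths = Σ (standard pop × age-specific rate ÷ 100000)
= 24000×135.9/100000 + 42000×454.5/100000 + 32200×1151.1/100000 + 66400×1572.3/100000 + 48500×2747.0/100000 + 52000×3150.4/100000
= 32.62 + 190.89 + 370.65 + 1044.01 + 1332.30 + 1638.21 = 4608.67.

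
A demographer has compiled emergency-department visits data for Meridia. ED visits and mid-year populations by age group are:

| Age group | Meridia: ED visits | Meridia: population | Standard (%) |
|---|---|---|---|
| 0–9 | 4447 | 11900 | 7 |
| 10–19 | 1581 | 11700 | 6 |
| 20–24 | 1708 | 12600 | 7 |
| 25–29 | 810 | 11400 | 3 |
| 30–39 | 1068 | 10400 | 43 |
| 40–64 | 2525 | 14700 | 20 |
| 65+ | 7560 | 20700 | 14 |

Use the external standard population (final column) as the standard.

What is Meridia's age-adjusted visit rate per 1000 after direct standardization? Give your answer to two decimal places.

175.53

Age-specific rates per 1000 for Meridia: 373.697, 135.128, 135.556, 71.053, 102.692, 171.769, 365.217.
Standard weights: 0.07, 0.06, 0.07, 0.03, 0.43, 0.20, 0.14.
Standardized rate: 0.0700×373.697 + 0.0600×135.128 + 0.0700×135.556 + 0.0300×71.053 + 0.4300×102.692 + 0.2000×171.769 + 0.1400×365.217 = 175.5289 per 1000.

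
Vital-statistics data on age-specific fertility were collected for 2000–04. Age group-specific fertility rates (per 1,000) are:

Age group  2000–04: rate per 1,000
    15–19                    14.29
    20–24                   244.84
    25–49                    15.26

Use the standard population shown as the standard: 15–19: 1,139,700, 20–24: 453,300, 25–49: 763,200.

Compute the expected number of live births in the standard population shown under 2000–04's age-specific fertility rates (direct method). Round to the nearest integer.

138919

Expected live births = Σ (standard pop × age-specific rate ÷ 1,000)
= 1,139,700×14.29/1,000 + 453,300×244.84/1,000 + 763,200×15.26/1,000
= 16286.31 + 110985.97 + 11646.43 = 138918.72.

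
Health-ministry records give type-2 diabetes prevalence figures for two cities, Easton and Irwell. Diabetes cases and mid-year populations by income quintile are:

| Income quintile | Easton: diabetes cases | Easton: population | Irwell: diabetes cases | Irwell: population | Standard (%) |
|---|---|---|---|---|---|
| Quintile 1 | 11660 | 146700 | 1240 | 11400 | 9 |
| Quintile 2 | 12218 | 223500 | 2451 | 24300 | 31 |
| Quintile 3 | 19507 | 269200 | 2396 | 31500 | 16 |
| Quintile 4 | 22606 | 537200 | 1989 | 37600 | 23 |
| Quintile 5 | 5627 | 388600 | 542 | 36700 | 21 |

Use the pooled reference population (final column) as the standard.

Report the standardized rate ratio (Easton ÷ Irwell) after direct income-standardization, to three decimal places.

0.707

Income-specific rates per 1000 for Easton: 79.482, 54.667, 72.463, 42.081, 14.480.
For Irwell: 108.772, 100.864, 76.063, 52.899, 14.768.
Standard weights: 0.09, 0.31, 0.16, 0.23, 0.21.
Easton: 0.0900×79.482 + 0.3100×54.667 + 0.1600×72.463 + 0.2300×42.081 + 0.2100×14.480 = 48.4136 per 1000.
Irwell: 0.0900×108.772 + 0.3100×100.864 + 0.1600×76.063 + 0.2300×52.899 + 0.2100×14.768 = 68.4957 per 1000.
Ratio = 48.4136 ÷ 68.4957 = 0.70681.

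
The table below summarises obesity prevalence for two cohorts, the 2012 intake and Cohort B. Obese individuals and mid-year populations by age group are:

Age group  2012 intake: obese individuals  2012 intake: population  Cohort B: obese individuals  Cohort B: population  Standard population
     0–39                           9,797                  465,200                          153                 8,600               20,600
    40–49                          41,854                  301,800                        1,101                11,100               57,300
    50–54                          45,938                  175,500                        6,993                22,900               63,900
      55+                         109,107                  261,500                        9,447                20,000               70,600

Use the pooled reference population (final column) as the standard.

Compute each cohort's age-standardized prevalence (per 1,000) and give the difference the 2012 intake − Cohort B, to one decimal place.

-20.5

Age-specific rates per 1,000 for the 2012 intake: 21.060, 138.681, 261.755, 417.235.
For Cohort B: 17.791, 99.189, 305.371, 472.350.
Standard total = 212,400; weights = 0.0970, 0.2698, 0.3008, 0.3324.
The 2012 intake: 0.0970×21.060 + 0.2698×138.681 + 0.3008×261.755 + 0.3324×417.235 = 256.8890 per 1,000.
Cohort B: 0.0970×17.791 + 0.2698×99.189 + 0.3008×305.371 + 0.3324×472.350 = 277.3595 per 1,000.
Difference = 256.8890 − 277.3595 = -20.4705.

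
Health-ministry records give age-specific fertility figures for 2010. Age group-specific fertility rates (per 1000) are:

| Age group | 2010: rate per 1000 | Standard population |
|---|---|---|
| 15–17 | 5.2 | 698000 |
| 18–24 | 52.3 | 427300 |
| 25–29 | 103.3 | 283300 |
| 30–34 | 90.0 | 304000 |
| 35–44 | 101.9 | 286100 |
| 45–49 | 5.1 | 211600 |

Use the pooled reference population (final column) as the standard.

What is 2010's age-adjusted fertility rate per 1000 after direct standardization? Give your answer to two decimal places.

51.05

Standard total = 2210300; weights = 0.3158, 0.1933, 0.1282, 0.1375, 0.1294, 0.0957.
Standardized rate: 0.3158×5.2 + 0.1933×52.3 + 0.1282×103.3 + 0.1375×90.0 + 0.1294×101.9 + 0.0957×5.1 = 51.0496 per 1000.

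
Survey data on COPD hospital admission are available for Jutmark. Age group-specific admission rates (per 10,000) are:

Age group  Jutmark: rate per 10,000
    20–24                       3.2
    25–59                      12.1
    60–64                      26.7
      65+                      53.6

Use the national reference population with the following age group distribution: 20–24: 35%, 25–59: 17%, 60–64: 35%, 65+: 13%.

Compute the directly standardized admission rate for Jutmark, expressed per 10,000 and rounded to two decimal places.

Standard weights: 0.35, 0.17, 0.35, 0.13.
Standardized rate: 0.3500×3.2 + 0.1700×12.1 + 0.3500×26.7 + 0.1300×53.6 = 19.4900 per 10,000.

19.49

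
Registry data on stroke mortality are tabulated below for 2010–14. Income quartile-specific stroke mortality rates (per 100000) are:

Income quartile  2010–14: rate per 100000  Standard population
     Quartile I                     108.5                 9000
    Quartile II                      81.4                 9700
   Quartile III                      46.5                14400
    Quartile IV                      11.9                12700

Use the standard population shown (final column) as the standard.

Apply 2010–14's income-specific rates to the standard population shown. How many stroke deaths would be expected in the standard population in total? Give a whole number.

Expected stroke deaths = Σ (standard pop × income-specific rate ÷ 100000)
= 9000×108.5/100000 + 9700×81.4/100000 + 14400×46.5/100000 + 12700×11.9/100000
= 9.77 + 7.90 + 6.70 + 1.51 = 25.87.

26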